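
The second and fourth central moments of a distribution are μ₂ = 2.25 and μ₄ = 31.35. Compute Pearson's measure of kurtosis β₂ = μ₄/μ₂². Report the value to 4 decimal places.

6.1926

μ₂² = 2.25² = 5.06250
μ₄/μ₂² = 31.35 / 5.06250 = 6.19259
β₂ ≈ 6.1926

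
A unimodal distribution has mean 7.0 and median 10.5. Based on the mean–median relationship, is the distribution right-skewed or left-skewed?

mean − median = 7.0 − 10.5 = -3.5
mean < median ⇒ the longer tail is on the left ⇒ left-skewed (negatively skewed).

left-skewed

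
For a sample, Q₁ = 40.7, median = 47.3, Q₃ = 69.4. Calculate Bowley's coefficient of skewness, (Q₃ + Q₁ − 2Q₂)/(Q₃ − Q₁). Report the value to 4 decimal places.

0.5401

numerator: Q₃ + Q₁ − 2Q₂ = 69.4 + 40.7 − 2×47.3 = 15.5000
denominator: Q₃ − Q₁ = 69.4 − 40.7 = 28.7000
Bowley skewness = 15.5000 / 28.7000 ≈ 0.5401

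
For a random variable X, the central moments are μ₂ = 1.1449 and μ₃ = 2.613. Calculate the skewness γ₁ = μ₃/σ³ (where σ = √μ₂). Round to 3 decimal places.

σ = √μ₂ = √1.1449 = 1.07000
σ³ = μ₂^(3/2) = 1.22504
γ₁ = μ₃/σ³ = 2.613 / 1.22504 ≈ 2.133

2.133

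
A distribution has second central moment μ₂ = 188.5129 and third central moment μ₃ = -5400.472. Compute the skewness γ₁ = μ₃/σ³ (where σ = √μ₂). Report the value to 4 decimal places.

-2.0865

σ = √μ₂ = √188.5129 = 13.73000
σ³ = μ₂^(3/2) = 2588.28212
γ₁ = μ₃/σ³ = -5400.472 / 2588.28212 ≈ -2.0865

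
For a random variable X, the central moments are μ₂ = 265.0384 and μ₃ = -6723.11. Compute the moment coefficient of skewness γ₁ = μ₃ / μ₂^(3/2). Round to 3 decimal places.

σ = √μ₂ = √265.0384 = 16.28000
σ³ = μ₂^(3/2) = 4314.82515
γ₁ = μ₃/σ³ = -6723.11 / 4314.82515 ≈ -1.558

-1.558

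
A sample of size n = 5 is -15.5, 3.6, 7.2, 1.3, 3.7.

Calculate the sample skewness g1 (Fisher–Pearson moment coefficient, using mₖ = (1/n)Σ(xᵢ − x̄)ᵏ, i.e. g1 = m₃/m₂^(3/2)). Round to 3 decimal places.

x̄ = (-15.5 + 3.6 + 7.2 + 1.3 + 3.7) / 5 = 0.0600
deviations (xᵢ − x̄): -15.5600, 3.5400, 7.1400, 1.2400, 3.6400
Σ(xᵢ − x̄)² = 320.4120 ⇒ m₂ = 320.4120/5 = 64.08240
Σ(xᵢ − x̄)³ = -3308.7962 ⇒ m₃ = -3308.7962/5 = -661.75925
m₂^(3/2) = 64.08240^(1.5) = 512.98912
g1 = m₃ / m₂^(3/2) = -661.75925 / 512.98912 ≈ -1.290

-1.290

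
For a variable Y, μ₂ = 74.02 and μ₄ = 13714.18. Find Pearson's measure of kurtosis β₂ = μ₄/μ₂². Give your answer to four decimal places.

2.5031

μ₂² = 74.02² = 5478.96040
μ₄/μ₂² = 13714.18 / 5478.96040 = 2.50306
β₂ ≈ 2.5031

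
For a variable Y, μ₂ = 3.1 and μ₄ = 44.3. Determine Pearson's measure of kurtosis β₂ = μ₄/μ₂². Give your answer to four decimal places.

4.6098

μ₂² = 3.1² = 9.61000
μ₄/μ₂² = 44.3 / 9.61000 = 4.60978
β₂ ≈ 4.6098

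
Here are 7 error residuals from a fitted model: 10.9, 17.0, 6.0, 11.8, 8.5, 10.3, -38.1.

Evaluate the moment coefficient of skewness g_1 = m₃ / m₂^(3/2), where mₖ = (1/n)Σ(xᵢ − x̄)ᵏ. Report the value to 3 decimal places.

x̄ = (10.9 + 17.0 + 6.0 + 11.8 + 8.5 + 10.3 - 38.1) / 7 = 3.7714
deviations (xᵢ − x̄): 7.1286, 13.2286, 2.2286, 8.0286, 4.7286, 6.5286, -41.8714
Σ(xᵢ − x̄)² = 2113.4343 ⇒ m₂ = 2113.4343/7 = 301.91918
Σ(xᵢ − x̄)³ = -69819.9323 ⇒ m₃ = -69819.9323/7 = -9974.27605
m₂^(3/2) = 301.91918^(1.5) = 5246.09394
g_1 = m₃ / m₂^(3/2) = -9974.27605 / 5246.09394 ≈ -1.901

-1.901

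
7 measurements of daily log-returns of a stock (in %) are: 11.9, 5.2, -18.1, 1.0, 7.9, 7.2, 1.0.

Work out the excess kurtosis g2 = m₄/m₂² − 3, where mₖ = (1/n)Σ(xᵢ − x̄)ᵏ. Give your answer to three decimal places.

0.875

x̄ = 2.3000
Σ(xᵢ − x̄)² = 575.4800 ⇒ m₂ = 82.21143
Σ(xᵢ − x̄)⁴ = 183318.9812 ⇒ m₄ = 26188.42589
m₂² = 6758.71899
g2 = m₄/m₂² − 3 = 3.87476 − 3 ≈ 0.875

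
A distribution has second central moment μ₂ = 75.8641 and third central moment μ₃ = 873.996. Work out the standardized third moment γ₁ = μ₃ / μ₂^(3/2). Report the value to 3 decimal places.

σ = √μ₂ = √75.8641 = 8.71000
σ³ = μ₂^(3/2) = 660.77631
γ₁ = μ₃/σ³ = 873.996 / 660.77631 ≈ 1.323

1.323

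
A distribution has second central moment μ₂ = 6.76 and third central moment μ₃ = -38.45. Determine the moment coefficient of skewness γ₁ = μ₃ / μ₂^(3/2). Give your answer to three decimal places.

σ = √μ₂ = √6.76 = 2.60000
σ³ = μ₂^(3/2) = 17.57600
γ₁ = μ₃/σ³ = -38.45 / 17.57600 ≈ -2.188

-2.188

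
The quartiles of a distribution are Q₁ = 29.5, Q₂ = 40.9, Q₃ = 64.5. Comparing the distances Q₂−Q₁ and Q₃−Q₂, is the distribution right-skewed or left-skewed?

Q₂ − Q₁ = 11.4;  Q₃ − Q₂ = 23.6
Q₃ − Q₂ > Q₂ − Q₁ ⇒ the upper half is more spread out ⇒ right-skewed.

right-skewed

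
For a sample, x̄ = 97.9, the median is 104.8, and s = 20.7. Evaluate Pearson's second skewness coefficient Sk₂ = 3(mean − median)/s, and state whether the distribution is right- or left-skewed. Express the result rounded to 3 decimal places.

Sk₂ = 3(97.9 − 104.8) / 20.7 = 3 × -6.9000 / 20.7
    = -20.7000 / 20.7 ≈ -1.000
Sk₂ < 0 ⇒ mean < median ⇒ left-skewed (negative skew).

-1.000, left-skewed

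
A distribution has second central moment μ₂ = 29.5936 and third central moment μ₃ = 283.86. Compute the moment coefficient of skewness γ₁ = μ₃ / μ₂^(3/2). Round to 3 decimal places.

σ = √μ₂ = √29.5936 = 5.44000
σ³ = μ₂^(3/2) = 160.98918
γ₁ = μ₃/σ³ = 283.86 / 160.98918 ≈ 1.763

1.763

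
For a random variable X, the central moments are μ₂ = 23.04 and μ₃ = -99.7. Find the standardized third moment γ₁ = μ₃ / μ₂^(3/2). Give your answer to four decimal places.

-0.9015

σ = √μ₂ = √23.04 = 4.80000
σ³ = μ₂^(3/2) = 110.59200
γ₁ = μ₃/σ³ = -99.7 / 110.59200 ≈ -0.9015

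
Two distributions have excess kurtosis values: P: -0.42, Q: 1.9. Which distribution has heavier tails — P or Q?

Higher excess kurtosis ⇒ heavier tails relative to the normal distribution.
-0.42 vs 1.9: the larger is 1.9, so Q has heavier tails. (Q is leptokurtic — heavier-than-normal tails; the other is platykurtic.)

Q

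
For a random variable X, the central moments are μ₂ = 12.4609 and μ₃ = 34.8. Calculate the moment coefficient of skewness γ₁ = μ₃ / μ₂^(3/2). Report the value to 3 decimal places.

0.791

σ = √μ₂ = √12.4609 = 3.53000
σ³ = μ₂^(3/2) = 43.98698
γ₁ = μ₃/σ³ = 34.8 / 43.98698 ≈ 0.791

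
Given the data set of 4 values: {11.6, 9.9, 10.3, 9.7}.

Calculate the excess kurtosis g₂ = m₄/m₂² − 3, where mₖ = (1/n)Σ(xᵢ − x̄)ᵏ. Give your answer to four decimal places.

-0.9015

x̄ = 10.3750
Σ(xᵢ − x̄)² = 2.1875 ⇒ m₂ = 0.54687
Σ(xᵢ − x̄)⁴ = 2.5104 ⇒ m₄ = 0.62760
m₂² = 0.29907
g₂ = m₄/m₂² − 3 = 2.09850 − 3 ≈ -0.9015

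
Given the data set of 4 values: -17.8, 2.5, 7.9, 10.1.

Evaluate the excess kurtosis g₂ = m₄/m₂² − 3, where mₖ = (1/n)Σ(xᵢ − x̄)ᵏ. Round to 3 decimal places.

x̄ = 0.6750
Σ(xᵢ − x̄)² = 485.6875 ⇒ m₂ = 121.42188
Σ(xᵢ − x̄)⁴ = 127130.0605 ⇒ m₄ = 31782.51513
m₂² = 14743.27173
g₂ = m₄/m₂² − 3 = 2.15573 − 3 ≈ -0.844

-0.844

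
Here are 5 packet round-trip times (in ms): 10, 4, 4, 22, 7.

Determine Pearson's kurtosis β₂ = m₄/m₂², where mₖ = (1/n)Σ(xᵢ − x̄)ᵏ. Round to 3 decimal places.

2.704

x̄ = 9.4000
Σ(xᵢ − x̄)² = 223.2000 ⇒ m₂ = 44.64000
Σ(xᵢ − x̄)⁴ = 26938.6560 ⇒ m₄ = 5387.73120
m₂² = 1992.72960
β₂ = m₄/m₂² = 5387.73120 / 1992.72960 ≈ 2.704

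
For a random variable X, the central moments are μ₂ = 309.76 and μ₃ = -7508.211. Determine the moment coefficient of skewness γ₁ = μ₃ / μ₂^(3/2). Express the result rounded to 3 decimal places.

-1.377

σ = √μ₂ = √309.76 = 17.60000
σ³ = μ₂^(3/2) = 5451.77600
γ₁ = μ₃/σ³ = -7508.211 / 5451.77600 ≈ -1.377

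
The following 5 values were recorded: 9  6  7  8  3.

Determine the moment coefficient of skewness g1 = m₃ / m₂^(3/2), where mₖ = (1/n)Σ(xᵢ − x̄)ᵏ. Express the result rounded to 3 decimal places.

-0.693

x̄ = (9 + 6 + 7 + 8 + 3) / 5 = 6.6000
deviations (xᵢ − x̄): 2.4000, -0.6000, 0.4000, 1.4000, -3.6000
Σ(xᵢ − x̄)² = 21.2000 ⇒ m₂ = 21.2000/5 = 4.24000
Σ(xᵢ − x̄)³ = -30.2400 ⇒ m₃ = -30.2400/5 = -6.04800
m₂^(3/2) = 4.24000^(1.5) = 8.73069
g1 = m₃ / m₂^(3/2) = -6.04800 / 8.73069 ≈ -0.693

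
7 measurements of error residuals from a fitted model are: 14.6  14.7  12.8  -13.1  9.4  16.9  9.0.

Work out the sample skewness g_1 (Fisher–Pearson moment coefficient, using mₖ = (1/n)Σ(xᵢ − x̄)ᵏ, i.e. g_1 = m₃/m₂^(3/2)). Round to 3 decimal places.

-1.717

x̄ = (14.6 + 14.7 + 12.8 - 13.1 + 9.4 + 16.9 + 9.0) / 7 = 9.1857
deviations (xᵢ − x̄): 5.4143, 5.5143, 3.6143, -22.2857, 0.2143, 7.7143, -0.1857
Σ(xᵢ − x̄)² = 629.0286 ⇒ m₂ = 629.0286/7 = 89.86122
Σ(xᵢ − x̄)³ = -10235.5806 ⇒ m₃ = -10235.5806/7 = -1462.22580
m₂^(3/2) = 89.86122^(1.5) = 851.84092
g_1 = m₃ / m₂^(3/2) = -1462.22580 / 851.84092 ≈ -1.717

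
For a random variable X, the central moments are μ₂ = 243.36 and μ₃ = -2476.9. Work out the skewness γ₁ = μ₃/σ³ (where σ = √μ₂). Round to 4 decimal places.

-0.6524

σ = √μ₂ = √243.36 = 15.60000
σ³ = μ₂^(3/2) = 3796.41600
γ₁ = μ₃/σ³ = -2476.9 / 3796.41600 ≈ -0.6524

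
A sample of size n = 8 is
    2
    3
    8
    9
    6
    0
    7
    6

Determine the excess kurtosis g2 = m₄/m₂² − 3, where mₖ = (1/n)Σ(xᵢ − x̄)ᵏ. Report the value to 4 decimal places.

x̄ = 5.1250
Σ(xᵢ − x̄)² = 68.8750 ⇒ m₂ = 8.60938
Σ(xᵢ − x̄)⁴ = 1112.9629 ⇒ m₄ = 139.12036
m₂² = 74.12134
g2 = m₄/m₂² − 3 = 1.87693 − 3 ≈ -1.1231

-1.1231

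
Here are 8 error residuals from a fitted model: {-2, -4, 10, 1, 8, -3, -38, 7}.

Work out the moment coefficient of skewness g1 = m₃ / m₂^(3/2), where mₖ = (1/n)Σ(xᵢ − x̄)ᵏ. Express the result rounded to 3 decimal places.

-1.721

x̄ = (-2 - 4 + 10 + 1 + 8 - 3 - 38 + 7) / 8 = -2.6250
deviations (xᵢ − x̄): 0.6250, -1.3750, 12.6250, 3.6250, 10.6250, -0.3750, -35.3750, 9.6250
Σ(xᵢ − x̄)² = 1631.8750 ⇒ m₂ = 1631.8750/8 = 203.98438
Σ(xᵢ − x̄)³ = -40119.2813 ⇒ m₃ = -40119.2813/8 = -5014.91016
m₂^(3/2) = 203.98438^(1.5) = 2913.36805
g1 = m₃ / m₂^(3/2) = -5014.91016 / 2913.36805 ≈ -1.721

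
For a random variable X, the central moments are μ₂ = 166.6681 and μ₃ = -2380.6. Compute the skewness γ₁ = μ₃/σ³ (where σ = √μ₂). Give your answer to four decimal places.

-1.1064

σ = √μ₂ = √166.6681 = 12.91000
σ³ = μ₂^(3/2) = 2151.68517
γ₁ = μ₃/σ³ = -2380.6 / 2151.68517 ≈ -1.1064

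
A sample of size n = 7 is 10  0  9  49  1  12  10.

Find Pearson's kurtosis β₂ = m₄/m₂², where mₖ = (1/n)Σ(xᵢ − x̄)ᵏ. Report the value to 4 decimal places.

x̄ = 13.0000
Σ(xᵢ − x̄)² = 1644.0000 ⇒ m₂ = 234.85714
Σ(xᵢ − x̄)⁴ = 1729332.0000 ⇒ m₄ = 247047.42857
m₂² = 55157.87755
β₂ = m₄/m₂² = 247047.42857 / 55157.87755 ≈ 4.4789

4.4789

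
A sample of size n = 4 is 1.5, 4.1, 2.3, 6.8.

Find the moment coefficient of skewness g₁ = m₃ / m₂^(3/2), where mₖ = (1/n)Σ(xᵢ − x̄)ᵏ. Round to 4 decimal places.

x̄ = (1.5 + 4.1 + 2.3 + 6.8) / 4 = 3.6750
deviations (xᵢ − x̄): -2.1750, 0.4250, -1.3750, 3.1250
Σ(xᵢ − x̄)² = 16.5675 ⇒ m₂ = 16.5675/4 = 4.14188
Σ(xᵢ − x̄)³ = 17.7056 ⇒ m₃ = 17.7056/4 = 4.42641
m₂^(3/2) = 4.14188^(1.5) = 8.42938
g₁ = m₃ / m₂^(3/2) = 4.42641 / 8.42938 ≈ 0.5251

0.5251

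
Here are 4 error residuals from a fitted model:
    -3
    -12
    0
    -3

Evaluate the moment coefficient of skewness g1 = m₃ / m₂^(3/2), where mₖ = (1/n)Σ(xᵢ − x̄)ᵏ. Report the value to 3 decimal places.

x̄ = (-3 - 12 + 0 - 3) / 4 = -4.5000
deviations (xᵢ − x̄): 1.5000, -7.5000, 4.5000, 1.5000
Σ(xᵢ − x̄)² = 81.0000 ⇒ m₂ = 81.0000/4 = 20.25000
Σ(xᵢ − x̄)³ = -324.0000 ⇒ m₃ = -324.0000/4 = -81.00000
m₂^(3/2) = 20.25000^(1.5) = 91.12500
g1 = m₃ / m₂^(3/2) = -81.00000 / 91.12500 ≈ -0.889

-0.889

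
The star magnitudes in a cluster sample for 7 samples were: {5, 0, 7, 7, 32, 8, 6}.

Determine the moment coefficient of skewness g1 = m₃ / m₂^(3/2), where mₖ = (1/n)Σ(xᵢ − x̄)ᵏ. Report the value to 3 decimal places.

x̄ = (5 + 0 + 7 + 7 + 32 + 8 + 6) / 7 = 9.2857
deviations (xᵢ − x̄): -4.2857, -9.2857, -2.2857, -2.2857, 22.7143, -1.2857, -3.2857
Σ(xᵢ − x̄)² = 643.4286 ⇒ m₂ = 643.4286/7 = 91.91837
Σ(xᵢ − x̄)³ = 10778.3265 ⇒ m₃ = 10778.3265/7 = 1539.76093
m₂^(3/2) = 91.91837^(1.5) = 881.25877
g1 = m₃ / m₂^(3/2) = 1539.76093 / 881.25877 ≈ 1.747

1.747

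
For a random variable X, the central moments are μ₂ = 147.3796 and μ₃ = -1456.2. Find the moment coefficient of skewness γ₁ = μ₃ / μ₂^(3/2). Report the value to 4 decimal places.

σ = √μ₂ = √147.3796 = 12.14000
σ³ = μ₂^(3/2) = 1789.18834
γ₁ = μ₃/σ³ = -1456.2 / 1789.18834 ≈ -0.8139

-0.8139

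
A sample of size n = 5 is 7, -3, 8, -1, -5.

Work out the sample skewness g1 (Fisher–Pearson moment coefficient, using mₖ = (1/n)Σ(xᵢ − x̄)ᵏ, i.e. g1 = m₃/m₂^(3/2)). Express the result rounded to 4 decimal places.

0.2496

x̄ = (7 - 3 + 8 - 1 - 5) / 5 = 1.2000
deviations (xᵢ − x̄): 5.8000, -4.2000, 6.8000, -2.2000, -6.2000
Σ(xᵢ − x̄)² = 140.8000 ⇒ m₂ = 140.8000/5 = 28.16000
Σ(xᵢ − x̄)³ = 186.4800 ⇒ m₃ = 186.4800/5 = 37.29600
m₂^(3/2) = 28.16000^(1.5) = 149.43385
g1 = m₃ / m₂^(3/2) = 37.29600 / 149.43385 ≈ 0.2496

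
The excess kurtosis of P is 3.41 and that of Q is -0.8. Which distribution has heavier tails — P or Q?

P

Higher excess kurtosis ⇒ heavier tails relative to the normal distribution.
3.41 vs -0.8: the larger is 3.41, so P has heavier tails. (P is leptokurtic — heavier-than-normal tails; the other is platykurtic.)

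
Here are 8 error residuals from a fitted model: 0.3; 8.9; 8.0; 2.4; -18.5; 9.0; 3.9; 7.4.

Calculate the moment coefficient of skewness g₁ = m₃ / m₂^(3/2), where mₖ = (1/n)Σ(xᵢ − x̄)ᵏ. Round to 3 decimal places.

x̄ = (0.3 + 8.9 + 8.0 + 2.4 - 18.5 + 9.0 + 3.9 + 7.4) / 8 = 2.6750
deviations (xᵢ − x̄): -2.3750, 6.2250, 5.3250, -0.2750, -21.1750, 6.3250, 1.2250, 4.7250
Σ(xᵢ − x̄)² = 585.0350 ⇒ m₂ = 585.0350/8 = 73.12938
Σ(xᵢ − x̄)³ = -8755.2983 ⇒ m₃ = -8755.2983/8 = -1094.41228
m₂^(3/2) = 73.12938^(1.5) = 625.37108
g₁ = m₃ / m₂^(3/2) = -1094.41228 / 625.37108 ≈ -1.750

-1.750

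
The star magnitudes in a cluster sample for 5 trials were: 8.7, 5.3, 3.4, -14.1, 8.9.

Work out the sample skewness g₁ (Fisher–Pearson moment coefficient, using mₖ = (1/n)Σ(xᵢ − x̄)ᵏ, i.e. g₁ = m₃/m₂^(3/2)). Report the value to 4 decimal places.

x̄ = (8.7 + 5.3 + 3.4 - 14.1 + 8.9) / 5 = 2.4400
deviations (xᵢ − x̄): 6.2600, 2.8600, 0.9600, -16.5400, 6.4600
Σ(xᵢ − x̄)² = 363.5920 ⇒ m₂ = 363.5920/5 = 72.71840
Σ(xᵢ − x̄)³ = -3985.6954 ⇒ m₃ = -3985.6954/5 = -797.13907
m₂^(3/2) = 72.71840^(1.5) = 620.10677
g₁ = m₃ / m₂^(3/2) = -797.13907 / 620.10677 ≈ -1.2855

-1.2855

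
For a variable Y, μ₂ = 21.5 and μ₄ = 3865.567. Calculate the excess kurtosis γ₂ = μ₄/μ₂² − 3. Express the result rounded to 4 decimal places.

5.3625

μ₂² = 21.5² = 462.25000
μ₄/μ₂² = 3865.567 / 462.25000 = 8.36250
γ₂ = 8.36250 − 3 ≈ 5.3625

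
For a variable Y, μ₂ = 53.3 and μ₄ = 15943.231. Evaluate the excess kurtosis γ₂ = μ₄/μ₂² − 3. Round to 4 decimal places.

μ₂² = 53.3² = 2840.89000
μ₄/μ₂² = 15943.231 / 2840.89000 = 5.61206
γ₂ = 5.61206 − 3 ≈ 2.6121

2.6121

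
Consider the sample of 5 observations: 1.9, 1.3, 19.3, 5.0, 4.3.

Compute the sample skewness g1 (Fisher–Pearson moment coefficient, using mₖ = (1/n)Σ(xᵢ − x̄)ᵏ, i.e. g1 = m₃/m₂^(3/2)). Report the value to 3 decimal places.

1.336

x̄ = (1.9 + 1.3 + 19.3 + 5.0 + 4.3) / 5 = 6.3600
deviations (xᵢ − x̄): -4.4600, -5.0600, 12.9400, -1.3600, -2.0600
Σ(xᵢ − x̄)² = 219.0320 ⇒ m₂ = 219.0320/5 = 43.80640
Σ(xᵢ − x̄)³ = 1937.1922 ⇒ m₃ = 1937.1922/5 = 387.43843
m₂^(3/2) = 43.80640^(1.5) = 289.93881
g1 = m₃ / m₂^(3/2) = 387.43843 / 289.93881 ≈ 1.336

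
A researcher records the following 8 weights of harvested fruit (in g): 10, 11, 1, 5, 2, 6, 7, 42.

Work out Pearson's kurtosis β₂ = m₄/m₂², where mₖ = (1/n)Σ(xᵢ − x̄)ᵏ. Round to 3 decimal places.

5.389

x̄ = 10.5000
Σ(xᵢ − x̄)² = 1218.0000 ⇒ m₂ = 152.25000
Σ(xᵢ − x̄)⁴ = 999400.5000 ⇒ m₄ = 124925.06250
m₂² = 23180.06250
β₂ = m₄/m₂² = 124925.06250 / 23180.06250 ≈ 5.389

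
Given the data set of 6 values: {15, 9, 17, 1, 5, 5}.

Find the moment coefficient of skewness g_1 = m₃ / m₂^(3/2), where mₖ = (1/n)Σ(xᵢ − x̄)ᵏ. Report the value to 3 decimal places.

0.254

x̄ = (15 + 9 + 17 + 1 + 5 + 5) / 6 = 8.6667
deviations (xᵢ − x̄): 6.3333, 0.3333, 8.3333, -7.6667, -3.6667, -3.6667
Σ(xᵢ − x̄)² = 195.3333 ⇒ m₂ = 195.3333/6 = 32.55556
Σ(xᵢ − x̄)³ = 283.5556 ⇒ m₃ = 283.5556/6 = 47.25926
m₂^(3/2) = 32.55556^(1.5) = 185.75378
g_1 = m₃ / m₂^(3/2) = 47.25926 / 185.75378 ≈ 0.254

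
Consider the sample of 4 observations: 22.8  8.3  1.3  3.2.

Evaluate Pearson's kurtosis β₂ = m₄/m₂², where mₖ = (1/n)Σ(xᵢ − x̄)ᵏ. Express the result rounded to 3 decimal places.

x̄ = 8.9000
Σ(xᵢ − x̄)² = 283.8200 ⇒ m₂ = 70.95500
Σ(xᵢ − x̄)⁴ = 41722.0514 ⇒ m₄ = 10430.51285
m₂² = 5034.61202
β₂ = m₄/m₂² = 10430.51285 / 5034.61202 ≈ 2.072

2.072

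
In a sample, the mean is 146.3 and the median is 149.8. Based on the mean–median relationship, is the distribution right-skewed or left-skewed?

left-skewed

mean − median = 146.3 − 149.8 = -3.5
mean < median ⇒ the longer tail is on the left ⇒ left-skewed (negatively skewed).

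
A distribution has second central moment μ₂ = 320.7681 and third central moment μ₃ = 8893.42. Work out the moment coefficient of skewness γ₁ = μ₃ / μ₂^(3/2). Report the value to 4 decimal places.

1.5480

σ = √μ₂ = √320.7681 = 17.91000
σ³ = μ₂^(3/2) = 5744.95667
γ₁ = μ₃/σ³ = 8893.42 / 5744.95667 ≈ 1.5480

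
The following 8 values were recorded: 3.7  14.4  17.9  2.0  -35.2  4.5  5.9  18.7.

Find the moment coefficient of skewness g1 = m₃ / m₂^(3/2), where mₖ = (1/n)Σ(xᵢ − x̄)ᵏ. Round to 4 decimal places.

x̄ = (3.7 + 14.4 + 17.9 + 2.0 - 35.2 + 4.5 + 5.9 + 18.7) / 8 = 3.9875
deviations (xᵢ − x̄): -0.2875, 10.4125, 13.9125, -1.9875, -39.1875, 0.5125, 1.9125, 14.7125
Σ(xᵢ − x̄)² = 2062.0488 ⇒ m₂ = 2062.0488/8 = 257.75609
Σ(xᵢ − x̄)³ = -53172.9982 ⇒ m₃ = -53172.9982/8 = -6646.62477
m₂^(3/2) = 257.75609^(1.5) = 4138.21845
g1 = m₃ / m₂^(3/2) = -6646.62477 / 4138.21845 ≈ -1.6062

-1.6062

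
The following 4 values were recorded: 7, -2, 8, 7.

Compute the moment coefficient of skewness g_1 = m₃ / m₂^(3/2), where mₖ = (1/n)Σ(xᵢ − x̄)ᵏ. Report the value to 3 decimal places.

x̄ = (7 - 2 + 8 + 7) / 4 = 5.0000
deviations (xᵢ − x̄): 2.0000, -7.0000, 3.0000, 2.0000
Σ(xᵢ − x̄)² = 66.0000 ⇒ m₂ = 66.0000/4 = 16.50000
Σ(xᵢ − x̄)³ = -300.0000 ⇒ m₃ = -300.0000/4 = -75.00000
m₂^(3/2) = 16.50000^(1.5) = 67.02332
g_1 = m₃ / m₂^(3/2) = -75.00000 / 67.02332 ≈ -1.119

-1.119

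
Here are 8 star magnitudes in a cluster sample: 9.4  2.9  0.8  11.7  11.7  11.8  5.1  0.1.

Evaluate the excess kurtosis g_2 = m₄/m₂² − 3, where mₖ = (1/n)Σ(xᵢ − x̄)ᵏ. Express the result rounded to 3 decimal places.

-1.673

x̄ = 6.6875
Σ(xᵢ − x̄)² = 178.6688 ⇒ m₂ = 22.33359
Σ(xᵢ − x̄)⁴ = 5296.6332 ⇒ m₄ = 662.07914
m₂² = 498.78941
g_2 = m₄/m₂² − 3 = 1.32737 − 3 ≈ -1.673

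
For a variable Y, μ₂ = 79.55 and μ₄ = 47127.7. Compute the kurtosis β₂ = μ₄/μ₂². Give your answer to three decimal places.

μ₂² = 79.55² = 6328.20250
μ₄/μ₂² = 47127.7 / 6328.20250 = 7.44725
β₂ ≈ 7.447

7.447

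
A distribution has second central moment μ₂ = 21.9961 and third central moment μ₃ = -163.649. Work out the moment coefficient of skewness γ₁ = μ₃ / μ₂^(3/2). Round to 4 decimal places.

-1.5863

σ = √μ₂ = √21.9961 = 4.69000
σ³ = μ₂^(3/2) = 103.16171
γ₁ = μ₃/σ³ = -163.649 / 103.16171 ≈ -1.5863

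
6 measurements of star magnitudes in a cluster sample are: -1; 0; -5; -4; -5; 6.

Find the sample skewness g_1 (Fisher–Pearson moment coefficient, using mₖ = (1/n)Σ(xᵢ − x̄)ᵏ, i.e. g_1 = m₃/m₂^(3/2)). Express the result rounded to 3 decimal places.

x̄ = (-1 + 0 - 5 - 4 - 5 + 6) / 6 = -1.5000
deviations (xᵢ − x̄): 0.5000, 1.5000, -3.5000, -2.5000, -3.5000, 7.5000
Σ(xᵢ − x̄)² = 89.5000 ⇒ m₂ = 89.5000/6 = 14.91667
Σ(xᵢ − x̄)³ = 324.0000 ⇒ m₃ = 324.0000/6 = 54.00000
m₂^(3/2) = 14.91667^(1.5) = 57.61130
g_1 = m₃ / m₂^(3/2) = 54.00000 / 57.61130 ≈ 0.937

0.937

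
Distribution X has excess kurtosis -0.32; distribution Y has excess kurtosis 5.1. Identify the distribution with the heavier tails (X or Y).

Y

Higher excess kurtosis ⇒ heavier tails relative to the normal distribution.
-0.32 vs 5.1: the larger is 5.1, so Y has heavier tails. (Y is leptokurtic — heavier-than-normal tails; the other is platykurtic.)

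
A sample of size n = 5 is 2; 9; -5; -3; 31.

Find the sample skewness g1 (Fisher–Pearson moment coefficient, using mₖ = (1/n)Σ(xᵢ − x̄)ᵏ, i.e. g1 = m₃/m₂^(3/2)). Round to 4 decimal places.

x̄ = (2 + 9 - 5 - 3 + 31) / 5 = 6.8000
deviations (xᵢ − x̄): -4.8000, 2.2000, -11.8000, -9.8000, 24.2000
Σ(xᵢ − x̄)² = 848.8000 ⇒ m₂ = 848.8000/5 = 169.76000
Σ(xᵢ − x̄)³ = 11488.3200 ⇒ m₃ = 11488.3200/5 = 2297.66400
m₂^(3/2) = 169.76000^(1.5) = 2211.83665
g1 = m₃ / m₂^(3/2) = 2297.66400 / 2211.83665 ≈ 1.0388

1.0388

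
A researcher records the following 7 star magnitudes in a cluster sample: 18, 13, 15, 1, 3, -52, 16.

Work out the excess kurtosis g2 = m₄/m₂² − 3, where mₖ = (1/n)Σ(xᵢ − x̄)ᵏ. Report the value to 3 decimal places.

1.520

x̄ = 2.0000
Σ(xᵢ − x̄)² = 3660.0000 ⇒ m₂ = 522.85714
Σ(xᵢ − x̄)⁴ = 8650212.0000 ⇒ m₄ = 1235744.57143
m₂² = 273379.59184
g2 = m₄/m₂² − 3 = 4.52025 − 3 ≈ 1.520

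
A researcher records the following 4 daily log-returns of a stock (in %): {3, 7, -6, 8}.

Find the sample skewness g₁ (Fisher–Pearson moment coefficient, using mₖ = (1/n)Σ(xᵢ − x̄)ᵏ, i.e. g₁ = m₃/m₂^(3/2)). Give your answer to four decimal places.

x̄ = (3 + 7 - 6 + 8) / 4 = 3.0000
deviations (xᵢ − x̄): 0.0000, 4.0000, -9.0000, 5.0000
Σ(xᵢ − x̄)² = 122.0000 ⇒ m₂ = 122.0000/4 = 30.50000
Σ(xᵢ − x̄)³ = -540.0000 ⇒ m₃ = -540.0000/4 = -135.00000
m₂^(3/2) = 30.50000^(1.5) = 168.44176
g₁ = m₃ / m₂^(3/2) = -135.00000 / 168.44176 ≈ -0.8015

-0.8015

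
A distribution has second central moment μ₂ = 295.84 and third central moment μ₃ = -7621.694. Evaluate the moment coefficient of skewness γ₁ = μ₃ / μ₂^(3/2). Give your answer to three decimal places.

-1.498

σ = √μ₂ = √295.84 = 17.20000
σ³ = μ₂^(3/2) = 5088.44800
γ₁ = μ₃/σ³ = -7621.694 / 5088.44800 ≈ -1.498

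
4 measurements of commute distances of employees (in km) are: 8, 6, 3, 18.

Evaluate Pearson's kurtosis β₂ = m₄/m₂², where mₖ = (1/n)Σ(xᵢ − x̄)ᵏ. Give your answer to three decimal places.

2.109

x̄ = 8.7500
Σ(xᵢ − x̄)² = 126.7500 ⇒ m₂ = 31.68750
Σ(xᵢ − x̄)⁴ = 8471.5781 ⇒ m₄ = 2117.89453
m₂² = 1004.09766
β₂ = m₄/m₂² = 2117.89453 / 1004.09766 ≈ 2.109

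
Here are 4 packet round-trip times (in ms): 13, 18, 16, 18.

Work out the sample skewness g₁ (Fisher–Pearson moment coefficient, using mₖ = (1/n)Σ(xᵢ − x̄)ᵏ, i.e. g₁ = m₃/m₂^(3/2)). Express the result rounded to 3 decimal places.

-0.689

x̄ = (13 + 18 + 16 + 18) / 4 = 16.2500
deviations (xᵢ − x̄): -3.2500, 1.7500, -0.2500, 1.7500
Σ(xᵢ − x̄)² = 16.7500 ⇒ m₂ = 16.7500/4 = 4.18750
Σ(xᵢ − x̄)³ = -23.6250 ⇒ m₃ = -23.6250/4 = -5.90625
m₂^(3/2) = 4.18750^(1.5) = 8.56904
g₁ = m₃ / m₂^(3/2) = -5.90625 / 8.56904 ≈ -0.689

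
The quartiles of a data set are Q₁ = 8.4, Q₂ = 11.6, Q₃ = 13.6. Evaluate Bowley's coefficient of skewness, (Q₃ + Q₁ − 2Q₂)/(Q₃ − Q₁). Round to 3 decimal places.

-0.231

numerator: Q₃ + Q₁ − 2Q₂ = 13.6 + 8.4 − 2×11.6 = -1.2000
denominator: Q₃ − Q₁ = 13.6 − 8.4 = 5.2000
Bowley skewness = -1.2000 / 5.2000 ≈ -0.231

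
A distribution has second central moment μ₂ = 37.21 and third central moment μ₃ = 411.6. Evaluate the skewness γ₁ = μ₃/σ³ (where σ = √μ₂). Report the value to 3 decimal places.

σ = √μ₂ = √37.21 = 6.10000
σ³ = μ₂^(3/2) = 226.98100
γ₁ = μ₃/σ³ = 411.6 / 226.98100 ≈ 1.813

1.813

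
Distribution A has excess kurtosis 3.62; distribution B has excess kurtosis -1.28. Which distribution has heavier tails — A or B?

Higher excess kurtosis ⇒ heavier tails relative to the normal distribution.
3.62 vs -1.28: the larger is 3.62, so A has heavier tails. (A is leptokurtic — heavier-than-normal tails; the other is platykurtic.)

A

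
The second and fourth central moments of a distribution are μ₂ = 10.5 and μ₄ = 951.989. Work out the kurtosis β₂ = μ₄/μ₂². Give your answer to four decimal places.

μ₂² = 10.5² = 110.25000
μ₄/μ₂² = 951.989 / 110.25000 = 8.63482
β₂ ≈ 8.6348

8.6348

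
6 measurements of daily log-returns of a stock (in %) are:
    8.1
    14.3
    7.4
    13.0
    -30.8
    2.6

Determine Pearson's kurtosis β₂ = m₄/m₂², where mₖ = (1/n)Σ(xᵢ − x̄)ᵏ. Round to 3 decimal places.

x̄ = 2.4333
Σ(xᵢ − x̄)² = 1413.7333 ⇒ m₂ = 235.62222
Σ(xᵢ − x̄)⁴ = 1253755.6048 ⇒ m₄ = 208959.26747
m₂² = 55517.83160
β₂ = m₄/m₂² = 208959.26747 / 55517.83160 ≈ 3.764

3.764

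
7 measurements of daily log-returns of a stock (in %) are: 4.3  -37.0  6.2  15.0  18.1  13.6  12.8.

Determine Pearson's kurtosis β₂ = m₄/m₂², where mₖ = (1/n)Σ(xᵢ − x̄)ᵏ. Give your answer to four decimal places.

4.5736

x̄ = 4.7143
Σ(xᵢ − x̄)² = 2171.7686 ⇒ m₂ = 310.25265
Σ(xᵢ − x̄)⁴ = 3081694.7095 ⇒ m₄ = 440242.10135
m₂² = 96256.70873
β₂ = m₄/m₂² = 440242.10135 / 96256.70873 ≈ 4.5736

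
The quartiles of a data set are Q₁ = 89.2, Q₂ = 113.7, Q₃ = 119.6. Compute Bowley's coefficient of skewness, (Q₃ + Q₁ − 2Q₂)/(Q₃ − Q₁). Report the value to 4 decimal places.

-0.6118

numerator: Q₃ + Q₁ − 2Q₂ = 119.6 + 89.2 − 2×113.7 = -18.6000
denominator: Q₃ − Q₁ = 119.6 − 89.2 = 30.4000
Bowley skewness = -18.6000 / 30.4000 ≈ -0.6118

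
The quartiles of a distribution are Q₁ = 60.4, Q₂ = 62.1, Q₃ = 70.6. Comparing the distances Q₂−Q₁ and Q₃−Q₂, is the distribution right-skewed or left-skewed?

right-skewed

Q₂ − Q₁ = 1.7;  Q₃ − Q₂ = 8.5
Q₃ − Q₂ > Q₂ − Q₁ ⇒ the upper half is more spread out ⇒ right-skewed.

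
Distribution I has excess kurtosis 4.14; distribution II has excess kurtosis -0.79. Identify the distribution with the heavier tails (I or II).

I

Higher excess kurtosis ⇒ heavier tails relative to the normal distribution.
4.14 vs -0.79: the larger is 4.14, so I has heavier tails. (I is leptokurtic — heavier-than-normal tails; the other is platykurtic.)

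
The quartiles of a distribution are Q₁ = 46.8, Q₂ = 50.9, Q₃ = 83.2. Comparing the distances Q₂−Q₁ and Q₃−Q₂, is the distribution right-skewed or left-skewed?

Q₂ − Q₁ = 4.1;  Q₃ − Q₂ = 32.3
Q₃ − Q₂ > Q₂ − Q₁ ⇒ the upper half is more spread out ⇒ right-skewed.

right-skewed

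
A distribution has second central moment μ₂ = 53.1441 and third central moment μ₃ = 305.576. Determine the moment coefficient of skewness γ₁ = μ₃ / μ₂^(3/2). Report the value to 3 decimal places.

0.789

σ = √μ₂ = √53.1441 = 7.29000
σ³ = μ₂^(3/2) = 387.42049
γ₁ = μ₃/σ³ = 305.576 / 387.42049 ≈ 0.789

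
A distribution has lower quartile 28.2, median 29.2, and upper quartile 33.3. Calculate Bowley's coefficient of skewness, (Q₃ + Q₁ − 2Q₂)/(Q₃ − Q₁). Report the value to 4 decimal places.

numerator: Q₃ + Q₁ − 2Q₂ = 33.3 + 28.2 − 2×29.2 = 3.1000
denominator: Q₃ − Q₁ = 33.3 − 28.2 = 5.1000
Bowley skewness = 3.1000 / 5.1000 ≈ 0.6078

0.6078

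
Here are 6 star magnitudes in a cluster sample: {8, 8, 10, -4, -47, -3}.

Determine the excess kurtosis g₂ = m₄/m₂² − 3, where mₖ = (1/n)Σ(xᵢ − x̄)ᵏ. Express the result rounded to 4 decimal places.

x̄ = -4.6667
Σ(xᵢ − x̄)² = 2331.3333 ⇒ m₂ = 388.55556
Σ(xᵢ − x̄)⁴ = 3309427.7778 ⇒ m₄ = 551571.29630
m₂² = 150975.41975
g₂ = m₄/m₂² − 3 = 3.65338 − 3 ≈ 0.6534

0.6534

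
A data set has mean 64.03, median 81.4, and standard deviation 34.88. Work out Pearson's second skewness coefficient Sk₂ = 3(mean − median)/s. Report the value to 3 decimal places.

-1.494

Sk₂ = 3(64.03 − 81.4) / 34.88 = 3 × -17.3700 / 34.88
    = -52.1100 / 34.88 ≈ -1.494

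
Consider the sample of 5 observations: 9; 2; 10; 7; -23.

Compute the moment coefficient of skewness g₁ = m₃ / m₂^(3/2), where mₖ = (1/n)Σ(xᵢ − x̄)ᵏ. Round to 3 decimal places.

-1.325

x̄ = (9 + 2 + 10 + 7 - 23) / 5 = 1.0000
deviations (xᵢ − x̄): 8.0000, 1.0000, 9.0000, 6.0000, -24.0000
Σ(xᵢ − x̄)² = 758.0000 ⇒ m₂ = 758.0000/5 = 151.60000
Σ(xᵢ − x̄)³ = -12366.0000 ⇒ m₃ = -12366.0000/5 = -2473.20000
m₂^(3/2) = 151.60000^(1.5) = 1866.58943
g₁ = m₃ / m₂^(3/2) = -2473.20000 / 1866.58943 ≈ -1.325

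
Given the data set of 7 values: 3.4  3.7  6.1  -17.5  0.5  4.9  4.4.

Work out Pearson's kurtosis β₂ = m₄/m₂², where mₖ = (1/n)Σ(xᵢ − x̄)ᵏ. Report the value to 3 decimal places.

x̄ = 0.7857
Σ(xᵢ − x̄)² = 408.0086 ⇒ m₂ = 58.28694
Σ(xᵢ − x̄)⁴ = 113175.1402 ⇒ m₄ = 16167.87717
m₂² = 3397.36723
β₂ = m₄/m₂² = 16167.87717 / 3397.36723 ≈ 4.759

4.759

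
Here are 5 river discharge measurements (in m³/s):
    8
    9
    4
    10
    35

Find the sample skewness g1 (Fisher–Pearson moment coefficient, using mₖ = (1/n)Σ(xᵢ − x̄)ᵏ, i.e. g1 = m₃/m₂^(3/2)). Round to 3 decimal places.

x̄ = (8 + 9 + 4 + 10 + 35) / 5 = 13.2000
deviations (xᵢ − x̄): -5.2000, -4.2000, -9.2000, -3.2000, 21.8000
Σ(xᵢ − x̄)² = 614.8000 ⇒ m₂ = 614.8000/5 = 122.96000
Σ(xᵢ − x̄)³ = 9334.0800 ⇒ m₃ = 9334.0800/5 = 1866.81600
m₂^(3/2) = 122.96000^(1.5) = 1363.47061
g1 = m₃ / m₂^(3/2) = 1866.81600 / 1363.47061 ≈ 1.369

1.369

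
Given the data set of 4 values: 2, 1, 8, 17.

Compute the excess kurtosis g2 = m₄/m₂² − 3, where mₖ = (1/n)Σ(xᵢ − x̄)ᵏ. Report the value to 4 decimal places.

-1.1829

x̄ = 7.0000
Σ(xᵢ − x̄)² = 162.0000 ⇒ m₂ = 40.50000
Σ(xᵢ − x̄)⁴ = 11922.0000 ⇒ m₄ = 2980.50000
m₂² = 1640.25000
g2 = m₄/m₂² − 3 = 1.81710 − 3 ≈ -1.1829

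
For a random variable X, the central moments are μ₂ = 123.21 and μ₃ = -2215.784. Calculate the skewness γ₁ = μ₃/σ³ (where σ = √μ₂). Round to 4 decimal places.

-1.6202

σ = √μ₂ = √123.21 = 11.10000
σ³ = μ₂^(3/2) = 1367.63100
γ₁ = μ₃/σ³ = -2215.784 / 1367.63100 ≈ -1.6202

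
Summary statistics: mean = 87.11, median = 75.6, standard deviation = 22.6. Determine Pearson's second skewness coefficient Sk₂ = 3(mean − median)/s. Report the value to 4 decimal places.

1.5279

Sk₂ = 3(87.11 − 75.6) / 22.6 = 3 × 11.5100 / 22.6
    = 34.5300 / 22.6 ≈ 1.5279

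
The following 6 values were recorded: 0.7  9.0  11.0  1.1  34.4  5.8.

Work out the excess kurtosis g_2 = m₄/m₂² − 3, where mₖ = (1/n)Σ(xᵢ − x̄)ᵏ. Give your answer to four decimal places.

x̄ = 10.3333
Σ(xᵢ − x̄)² = 780.0333 ⇒ m₂ = 130.00556
Σ(xᵢ − x̄)⁴ = 351783.8612 ⇒ m₄ = 58630.64353
m₂² = 16901.44448
g_2 = m₄/m₂² − 3 = 3.46897 − 3 ≈ 0.4690

0.4690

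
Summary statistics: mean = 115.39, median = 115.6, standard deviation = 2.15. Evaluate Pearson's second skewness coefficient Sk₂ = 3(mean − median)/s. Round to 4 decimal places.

-0.2930

Sk₂ = 3(115.39 − 115.6) / 2.15 = 3 × -0.2100 / 2.15
    = -0.6300 / 2.15 ≈ -0.2930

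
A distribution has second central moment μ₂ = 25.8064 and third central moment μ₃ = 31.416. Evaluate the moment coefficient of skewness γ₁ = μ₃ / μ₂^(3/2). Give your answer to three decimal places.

0.240

σ = √μ₂ = √25.8064 = 5.08000
σ³ = μ₂^(3/2) = 131.09651
γ₁ = μ₃/σ³ = 31.416 / 131.09651 ≈ 0.240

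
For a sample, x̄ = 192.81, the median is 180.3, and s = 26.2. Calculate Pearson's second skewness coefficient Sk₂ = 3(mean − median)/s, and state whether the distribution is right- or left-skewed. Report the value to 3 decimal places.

Sk₂ = 3(192.81 − 180.3) / 26.2 = 3 × 12.5100 / 26.2
    = 37.5300 / 26.2 ≈ 1.432
Sk₂ > 0 ⇒ mean > median ⇒ right-skewed (positive skew).

1.432, right-skewed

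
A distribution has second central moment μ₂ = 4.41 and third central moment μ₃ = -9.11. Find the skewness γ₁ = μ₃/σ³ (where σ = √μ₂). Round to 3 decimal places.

σ = √μ₂ = √4.41 = 2.10000
σ³ = μ₂^(3/2) = 9.26100
γ₁ = μ₃/σ³ = -9.11 / 9.26100 ≈ -0.984

-0.984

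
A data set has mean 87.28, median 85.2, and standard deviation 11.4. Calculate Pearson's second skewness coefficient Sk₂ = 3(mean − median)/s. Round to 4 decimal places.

0.5474

Sk₂ = 3(87.28 − 85.2) / 11.4 = 3 × 2.0800 / 11.4
    = 6.2400 / 11.4 ≈ 0.5474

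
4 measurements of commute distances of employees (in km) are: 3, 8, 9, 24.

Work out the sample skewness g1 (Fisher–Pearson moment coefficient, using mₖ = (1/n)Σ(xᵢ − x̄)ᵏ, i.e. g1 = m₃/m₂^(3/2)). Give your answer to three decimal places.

0.855

x̄ = (3 + 8 + 9 + 24) / 4 = 11.0000
deviations (xᵢ − x̄): -8.0000, -3.0000, -2.0000, 13.0000
Σ(xᵢ − x̄)² = 246.0000 ⇒ m₂ = 246.0000/4 = 61.50000
Σ(xᵢ − x̄)³ = 1650.0000 ⇒ m₃ = 1650.0000/4 = 412.50000
m₂^(3/2) = 61.50000^(1.5) = 482.29490
g1 = m₃ / m₂^(3/2) = 412.50000 / 482.29490 ≈ 0.855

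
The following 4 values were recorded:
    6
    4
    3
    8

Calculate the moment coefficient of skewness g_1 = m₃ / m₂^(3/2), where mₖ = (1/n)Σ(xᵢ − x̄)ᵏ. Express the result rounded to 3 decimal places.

0.278

x̄ = (6 + 4 + 3 + 8) / 4 = 5.2500
deviations (xᵢ − x̄): 0.7500, -1.2500, -2.2500, 2.7500
Σ(xᵢ − x̄)² = 14.7500 ⇒ m₂ = 14.7500/4 = 3.68750
Σ(xᵢ − x̄)³ = 7.8750 ⇒ m₃ = 7.8750/4 = 1.96875
m₂^(3/2) = 3.68750^(1.5) = 7.08106
g_1 = m₃ / m₂^(3/2) = 1.96875 / 7.08106 ≈ 0.278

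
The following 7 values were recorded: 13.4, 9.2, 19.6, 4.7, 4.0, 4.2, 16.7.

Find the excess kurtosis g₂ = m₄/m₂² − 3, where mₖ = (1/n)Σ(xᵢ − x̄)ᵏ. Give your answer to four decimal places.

x̄ = 10.2571
Σ(xᵢ − x̄)² = 246.5171 ⇒ m₂ = 35.21673
Σ(xᵢ − x̄)⁴ = 13273.9303 ⇒ m₄ = 1896.27575
m₂² = 1240.21840
g₂ = m₄/m₂² − 3 = 1.52899 − 3 ≈ -1.4710

-1.4710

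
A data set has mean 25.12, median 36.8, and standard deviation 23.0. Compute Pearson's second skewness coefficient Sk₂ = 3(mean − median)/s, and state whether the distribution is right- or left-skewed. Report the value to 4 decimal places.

-1.5235, left-skewed

Sk₂ = 3(25.12 − 36.8) / 23.0 = 3 × -11.6800 / 23.0
    = -35.0400 / 23.0 ≈ -1.5235
Sk₂ < 0 ⇒ mean < median ⇒ left-skewed (negative skew).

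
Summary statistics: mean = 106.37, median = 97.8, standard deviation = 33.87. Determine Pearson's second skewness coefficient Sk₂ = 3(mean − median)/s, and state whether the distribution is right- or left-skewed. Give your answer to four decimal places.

0.7591, right-skewed

Sk₂ = 3(106.37 − 97.8) / 33.87 = 3 × 8.5700 / 33.87
    = 25.7100 / 33.87 ≈ 0.7591
Sk₂ > 0 ⇒ mean > median ⇒ right-skewed (positive skew).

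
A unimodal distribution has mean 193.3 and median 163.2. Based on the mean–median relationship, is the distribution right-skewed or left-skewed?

mean − median = 193.3 − 163.2 = 30.1
mean > median ⇒ the longer tail is on the right ⇒ right-skewed (positively skewed).

right-skewed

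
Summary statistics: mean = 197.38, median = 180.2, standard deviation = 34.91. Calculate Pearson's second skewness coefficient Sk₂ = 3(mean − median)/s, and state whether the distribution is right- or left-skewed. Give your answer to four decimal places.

1.4764, right-skewed

Sk₂ = 3(197.38 − 180.2) / 34.91 = 3 × 17.1800 / 34.91
    = 51.5400 / 34.91 ≈ 1.4764
Sk₂ > 0 ⇒ mean > median ⇒ right-skewed (positive skew).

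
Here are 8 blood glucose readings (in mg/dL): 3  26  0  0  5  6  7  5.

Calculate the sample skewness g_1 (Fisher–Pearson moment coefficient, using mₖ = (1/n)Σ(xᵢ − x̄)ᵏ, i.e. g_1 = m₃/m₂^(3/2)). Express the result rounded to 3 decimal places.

x̄ = (3 + 26 + 0 + 0 + 5 + 6 + 7 + 5) / 8 = 6.5000
deviations (xᵢ − x̄): -3.5000, 19.5000, -6.5000, -6.5000, -1.5000, -0.5000, 0.5000, -1.5000
Σ(xᵢ − x̄)² = 482.0000 ⇒ m₂ = 482.0000/8 = 60.25000
Σ(xᵢ − x̄)³ = 6816.0000 ⇒ m₃ = 6816.0000/8 = 852.00000
m₂^(3/2) = 60.25000^(1.5) = 467.66576
g_1 = m₃ / m₂^(3/2) = 852.00000 / 467.66576 ≈ 1.822

1.822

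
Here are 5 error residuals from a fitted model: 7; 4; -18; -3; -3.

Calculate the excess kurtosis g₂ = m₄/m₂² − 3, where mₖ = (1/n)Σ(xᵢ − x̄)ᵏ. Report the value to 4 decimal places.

-0.6078

x̄ = -2.6000
Σ(xᵢ − x̄)² = 373.2000 ⇒ m₂ = 74.64000
Σ(xᵢ − x̄)⁴ = 66635.8560 ⇒ m₄ = 13327.17120
m₂² = 5571.12960
g₂ = m₄/m₂² − 3 = 2.39218 − 3 ≈ -0.6078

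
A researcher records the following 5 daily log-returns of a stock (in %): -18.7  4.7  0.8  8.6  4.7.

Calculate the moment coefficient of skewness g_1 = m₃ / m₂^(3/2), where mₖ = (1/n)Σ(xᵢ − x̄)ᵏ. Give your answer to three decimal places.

x̄ = (-18.7 + 4.7 + 0.8 + 8.6 + 4.7) / 5 = 0.0200
deviations (xᵢ − x̄): -18.7200, 4.6800, 0.7800, 8.5800, 4.6800
Σ(xᵢ − x̄)² = 468.4680 ⇒ m₂ = 468.4680/5 = 93.69360
Σ(xᵢ − x̄)³ = -5723.0971 ⇒ m₃ = -5723.0971/5 = -1144.61942
m₂^(3/2) = 93.69360^(1.5) = 906.91146
g_1 = m₃ / m₂^(3/2) = -1144.61942 / 906.91146 ≈ -1.262

-1.262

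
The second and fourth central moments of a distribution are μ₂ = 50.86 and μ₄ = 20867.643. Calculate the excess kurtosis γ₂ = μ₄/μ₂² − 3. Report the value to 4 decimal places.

μ₂² = 50.86² = 2586.73960
μ₄/μ₂² = 20867.643 / 2586.73960 = 8.06716
γ₂ = 8.06716 − 3 ≈ 5.0672

5.0672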